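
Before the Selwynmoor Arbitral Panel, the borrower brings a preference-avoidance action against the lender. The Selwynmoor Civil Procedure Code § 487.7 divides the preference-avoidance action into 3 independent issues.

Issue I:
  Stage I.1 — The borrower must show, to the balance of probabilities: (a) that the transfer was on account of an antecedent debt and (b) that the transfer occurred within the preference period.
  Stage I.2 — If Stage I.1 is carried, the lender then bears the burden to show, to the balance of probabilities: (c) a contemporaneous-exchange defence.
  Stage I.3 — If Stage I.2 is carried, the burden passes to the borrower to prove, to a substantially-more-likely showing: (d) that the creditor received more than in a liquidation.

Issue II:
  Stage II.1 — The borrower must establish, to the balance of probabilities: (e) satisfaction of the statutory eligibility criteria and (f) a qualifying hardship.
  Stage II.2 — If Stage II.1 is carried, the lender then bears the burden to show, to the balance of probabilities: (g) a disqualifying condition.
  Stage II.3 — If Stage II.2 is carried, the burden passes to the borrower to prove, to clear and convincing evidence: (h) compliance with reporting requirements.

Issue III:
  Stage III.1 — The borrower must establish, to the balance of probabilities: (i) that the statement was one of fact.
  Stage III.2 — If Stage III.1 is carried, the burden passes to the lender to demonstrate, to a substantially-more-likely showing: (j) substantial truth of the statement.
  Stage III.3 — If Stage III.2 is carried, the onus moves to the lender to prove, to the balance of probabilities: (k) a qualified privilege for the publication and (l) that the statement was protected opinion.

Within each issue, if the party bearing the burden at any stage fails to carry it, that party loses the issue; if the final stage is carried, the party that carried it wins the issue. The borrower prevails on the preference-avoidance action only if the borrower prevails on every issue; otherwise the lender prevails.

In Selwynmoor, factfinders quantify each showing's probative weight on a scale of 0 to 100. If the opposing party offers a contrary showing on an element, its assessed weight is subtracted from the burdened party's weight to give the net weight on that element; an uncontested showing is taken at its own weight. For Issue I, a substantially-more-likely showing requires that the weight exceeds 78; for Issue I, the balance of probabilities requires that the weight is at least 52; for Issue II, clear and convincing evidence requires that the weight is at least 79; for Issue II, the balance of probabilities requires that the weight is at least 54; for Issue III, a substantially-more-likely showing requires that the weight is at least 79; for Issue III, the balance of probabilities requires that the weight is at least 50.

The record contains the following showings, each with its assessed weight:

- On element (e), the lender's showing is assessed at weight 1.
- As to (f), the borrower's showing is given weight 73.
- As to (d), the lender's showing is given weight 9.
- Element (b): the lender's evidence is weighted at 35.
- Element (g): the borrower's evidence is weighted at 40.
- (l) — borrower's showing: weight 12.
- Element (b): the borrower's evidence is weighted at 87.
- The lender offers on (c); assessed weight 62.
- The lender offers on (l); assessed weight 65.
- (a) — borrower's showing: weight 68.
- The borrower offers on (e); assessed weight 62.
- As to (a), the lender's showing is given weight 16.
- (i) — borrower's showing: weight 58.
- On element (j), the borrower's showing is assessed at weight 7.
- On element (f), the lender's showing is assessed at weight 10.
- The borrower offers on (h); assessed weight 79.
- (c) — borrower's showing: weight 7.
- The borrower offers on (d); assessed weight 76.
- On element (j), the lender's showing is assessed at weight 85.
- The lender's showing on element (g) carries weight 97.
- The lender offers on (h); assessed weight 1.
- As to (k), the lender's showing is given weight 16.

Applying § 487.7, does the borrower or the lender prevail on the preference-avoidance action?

lender

— Issue I —
At Stage I.1 the borrower must meet the balance of probabilities (weight is at least 52): on (a) the weight is 68 less the opposing 16 gives net 52, which does reach 52, so (a) meets the standard; on (b) the weight is 87 less the opposing 35 gives net 52, ≥ 52, so (b) meets the standard.
  The borrower carries Stage I.1; the lender now bears the burden.
At Stage I.2 the lender must meet the balance of probabilities (weight is at least 52): on (c) the weight is 62 less the opposing 7 gives net 55, ≥ 52, so (c) meets the standard.
  Stage I.2 carried; the burden shifts to the borrower.
At Stage I.3 the borrower must meet a substantially-more-likely showing (weight exceeds 78): on (d) the weight is 76 less the opposing 9 gives net 67, ≤ 78, so (d) does not meet the standard.
  The borrower does not carry Stage I.3.
So the lender prevails on this issue.
— Issue II —
Stage II.1 — burden on borrower; standard: the balance of probabilities (weight is at least 54).
    (e): 62 − 1 = 61 ≥ 54 [met]
    (f): 73 − 10 = 63 ≥ 54 [met]
  Stage II.1 carried; the burden shifts to the lender.
Stage II.2 — burden on lender; standard: the balance of probabilities (weight is at least 54).
    (g): 97 − 40 = 57 ≥ 54 [met]
  Stage II.2 is satisfied; the onus moves to the borrower.
Stage II.3 — burden on borrower; standard: clear and convincing evidence (weight is at least 79).
    (h): 79 − 1 = 78 < 79 [not met]
  Stage II.3 not carried; the borrower fails its burden.
The lender prevails on this issue.
— Issue III —
Stage III.1 — burden on borrower; standard: the balance of probabilities (weight is at least 50).
    (i): 58 ≥ 50 [met]
  Stage III.1 carried; the burden shifts to the lender.
Stage III.2 — burden on lender; standard: a substantially-more-likely showing (weight is at least 79).
    (j): 85 − 7 = 78 < 79 [not met]
  Not every element is met, so the lender fails to carry Stage III.2.
So the borrower prevails on this issue.
Per-issue: Issue I → lender; Issue II → lender; Issue III → borrower. The borrower must prevail on every issue; overall, the lender prevails.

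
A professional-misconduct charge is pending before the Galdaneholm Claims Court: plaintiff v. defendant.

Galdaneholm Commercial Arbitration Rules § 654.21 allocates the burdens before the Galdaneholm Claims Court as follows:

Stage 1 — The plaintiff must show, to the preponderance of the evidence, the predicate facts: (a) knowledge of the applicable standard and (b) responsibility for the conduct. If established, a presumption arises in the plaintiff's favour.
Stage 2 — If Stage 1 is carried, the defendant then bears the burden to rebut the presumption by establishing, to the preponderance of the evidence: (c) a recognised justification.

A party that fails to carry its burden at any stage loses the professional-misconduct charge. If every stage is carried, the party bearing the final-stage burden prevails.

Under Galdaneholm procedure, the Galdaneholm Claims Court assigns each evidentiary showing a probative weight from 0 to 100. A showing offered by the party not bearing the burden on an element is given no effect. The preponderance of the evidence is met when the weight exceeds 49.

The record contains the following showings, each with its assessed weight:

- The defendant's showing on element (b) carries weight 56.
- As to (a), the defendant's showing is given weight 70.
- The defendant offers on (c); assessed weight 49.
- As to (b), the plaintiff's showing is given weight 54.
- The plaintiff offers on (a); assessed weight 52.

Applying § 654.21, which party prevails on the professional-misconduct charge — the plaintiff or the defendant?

plaintiff

At Stage 1 the plaintiff must meet the preponderance of the evidence (weight exceeds 49): on (a) the weight is 52 (the defendant's 70 is given no effect), which does exceed 49, so (a) meets the standard; on (b) the weight is 54 (the defendant's 56 is given no effect), which does exceed 49, so (b) meets the standard.
  Stage 1 carried; the burden shifts to the defendant.
At Stage 2 the defendant must meet the preponderance of the evidence (weight exceeds 49): on (c) the weight is 49, ≤ 49, so (c) does not meet the standard.
  The defendant does not carry Stage 2.
So the plaintiff prevails.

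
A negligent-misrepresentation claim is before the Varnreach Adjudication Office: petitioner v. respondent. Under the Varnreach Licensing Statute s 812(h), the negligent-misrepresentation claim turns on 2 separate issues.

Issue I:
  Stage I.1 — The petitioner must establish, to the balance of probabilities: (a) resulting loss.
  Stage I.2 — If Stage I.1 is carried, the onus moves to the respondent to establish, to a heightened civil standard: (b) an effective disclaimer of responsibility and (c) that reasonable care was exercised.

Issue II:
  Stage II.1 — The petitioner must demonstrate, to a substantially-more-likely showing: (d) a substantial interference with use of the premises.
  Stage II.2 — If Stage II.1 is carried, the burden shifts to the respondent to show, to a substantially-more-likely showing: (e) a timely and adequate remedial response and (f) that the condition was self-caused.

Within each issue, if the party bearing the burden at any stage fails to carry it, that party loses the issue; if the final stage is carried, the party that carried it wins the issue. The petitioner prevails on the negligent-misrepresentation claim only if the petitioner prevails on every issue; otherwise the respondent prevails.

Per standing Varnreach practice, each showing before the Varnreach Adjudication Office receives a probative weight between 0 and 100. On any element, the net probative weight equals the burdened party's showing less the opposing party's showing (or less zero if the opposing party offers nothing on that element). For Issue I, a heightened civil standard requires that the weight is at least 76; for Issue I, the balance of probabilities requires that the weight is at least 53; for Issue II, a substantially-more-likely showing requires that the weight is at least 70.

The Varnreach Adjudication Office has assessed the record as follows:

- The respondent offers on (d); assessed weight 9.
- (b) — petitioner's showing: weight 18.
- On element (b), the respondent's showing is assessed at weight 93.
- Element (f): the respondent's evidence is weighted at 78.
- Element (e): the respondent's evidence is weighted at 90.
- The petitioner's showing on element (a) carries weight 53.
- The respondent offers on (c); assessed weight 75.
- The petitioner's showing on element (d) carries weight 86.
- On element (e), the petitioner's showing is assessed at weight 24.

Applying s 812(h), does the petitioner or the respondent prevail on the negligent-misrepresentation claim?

petitioner

— Issue I —
Stage I.1 (petitioner, the balance of probabilities, weight is at least 53): (a) 53 ≥ 53 — meets.
  The petitioner carries Stage I.1; the respondent now bears the burden.
Stage I.2 (respondent, a heightened civil standard, weight is at least 76): (b) net 93−18=75 < 76 — fails; (c) 75 < 76 — fails.
  The respondent does not carry Stage I.2.
The petitioner prevails on this issue.
— Issue II —
At Stage II.1 the petitioner must meet a substantially-more-likely showing (weight is at least 70): on (d) the weight is 86 less the opposing 9 gives net 77, which does reach 70, so (d) meets the standard.
  All elements met. The burden passes to the respondent.
At Stage II.2 the respondent must meet a substantially-more-likely showing (weight is at least 70): on (e) the weight is 90 less the opposing 24 gives net 66, < 70, so (e) does not meet the standard; on (f) the weight is 78, ≥ 70, so (f) meets the standard.
  The respondent does not carry Stage II.2.
The petitioner prevails on this issue.
Per-issue: Issue I → petitioner; Issue II → petitioner. The petitioner must prevail on every issue; overall, the petitioner prevails.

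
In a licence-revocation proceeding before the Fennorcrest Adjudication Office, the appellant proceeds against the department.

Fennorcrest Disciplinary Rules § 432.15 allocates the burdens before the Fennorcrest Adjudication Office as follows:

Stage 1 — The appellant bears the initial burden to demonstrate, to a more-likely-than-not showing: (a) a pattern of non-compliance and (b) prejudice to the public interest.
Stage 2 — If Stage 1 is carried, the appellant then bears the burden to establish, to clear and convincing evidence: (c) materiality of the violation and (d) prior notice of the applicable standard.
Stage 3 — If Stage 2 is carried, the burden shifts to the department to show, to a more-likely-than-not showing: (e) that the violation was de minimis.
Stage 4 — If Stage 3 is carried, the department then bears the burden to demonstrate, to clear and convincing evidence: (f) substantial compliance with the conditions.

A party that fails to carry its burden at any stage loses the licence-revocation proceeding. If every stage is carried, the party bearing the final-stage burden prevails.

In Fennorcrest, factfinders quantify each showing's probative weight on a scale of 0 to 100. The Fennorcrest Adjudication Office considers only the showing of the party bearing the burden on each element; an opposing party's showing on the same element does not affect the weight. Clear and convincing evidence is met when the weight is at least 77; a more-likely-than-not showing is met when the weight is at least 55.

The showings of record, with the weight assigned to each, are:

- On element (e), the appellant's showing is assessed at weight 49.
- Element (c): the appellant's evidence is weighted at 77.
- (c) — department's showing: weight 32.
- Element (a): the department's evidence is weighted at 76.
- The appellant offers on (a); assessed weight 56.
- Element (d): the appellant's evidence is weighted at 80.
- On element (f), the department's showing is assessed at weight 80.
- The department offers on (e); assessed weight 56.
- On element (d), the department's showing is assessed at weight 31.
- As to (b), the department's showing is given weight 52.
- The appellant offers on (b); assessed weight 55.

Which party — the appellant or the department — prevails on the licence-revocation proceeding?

department

Stage 1 — burden on appellant; standard: a more-likely-than-not showing (weight is at least 55).
    (a): 56 (department's 76 disregarded) ≥ 55 [met]
    (b): 55 (department's 52 disregarded) ≥ 55 [met]
  Stage 1 carried; the burden remains with the appellant.
Stage 2 — burden on appellant; standard: clear and convincing evidence (weight is at least 77).
    (c): 77 (department's 32 disregarded) ≥ 77 [met]
    (d): 80 (department's 31 disregarded) ≥ 77 [met]
  Stage 2 carried; the burden shifts to the department.
Stage 3 — burden on department; standard: a more-likely-than-not showing (weight is at least 55).
    (e): 56 (appellant's 49 disregarded) ≥ 55 [met]
  Stage 3 is satisfied; the department continues to bear the burden.
Stage 4 — burden on department; standard: clear and convincing evidence (weight is at least 77).
    (f): 80 ≥ 77 [met]
  Stage 4 carried; the final stage is satisfied.
All stages carried — the department prevails.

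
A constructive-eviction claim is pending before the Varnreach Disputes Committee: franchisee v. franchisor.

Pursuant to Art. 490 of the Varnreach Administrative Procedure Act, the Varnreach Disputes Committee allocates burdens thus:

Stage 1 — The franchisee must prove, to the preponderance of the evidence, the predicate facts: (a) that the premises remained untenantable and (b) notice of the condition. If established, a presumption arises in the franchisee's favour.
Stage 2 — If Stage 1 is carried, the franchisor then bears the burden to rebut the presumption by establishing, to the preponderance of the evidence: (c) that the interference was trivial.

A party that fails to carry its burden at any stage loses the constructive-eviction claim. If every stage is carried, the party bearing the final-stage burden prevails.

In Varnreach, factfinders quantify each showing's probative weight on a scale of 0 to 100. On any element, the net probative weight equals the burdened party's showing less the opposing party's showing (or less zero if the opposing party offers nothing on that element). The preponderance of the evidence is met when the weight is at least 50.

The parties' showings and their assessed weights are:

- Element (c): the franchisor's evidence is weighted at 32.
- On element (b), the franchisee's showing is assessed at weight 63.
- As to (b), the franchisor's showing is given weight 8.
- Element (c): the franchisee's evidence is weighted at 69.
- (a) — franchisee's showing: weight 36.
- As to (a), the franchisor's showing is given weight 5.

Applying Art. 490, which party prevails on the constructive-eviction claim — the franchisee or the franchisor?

At Stage 1 the franchisee must meet the preponderance of the evidence (weight is at least 50): on (a) the weight is 36 less the opposing 5 gives net 31, which does not reach 50, so (a) does not meet the standard; on (b) the weight is 63 less the opposing 8 gives net 55, which does reach 50, so (b) meets the standard.
  Stage 1 not carried; the franchisee fails its burden.
The franchisor prevails.

franchisor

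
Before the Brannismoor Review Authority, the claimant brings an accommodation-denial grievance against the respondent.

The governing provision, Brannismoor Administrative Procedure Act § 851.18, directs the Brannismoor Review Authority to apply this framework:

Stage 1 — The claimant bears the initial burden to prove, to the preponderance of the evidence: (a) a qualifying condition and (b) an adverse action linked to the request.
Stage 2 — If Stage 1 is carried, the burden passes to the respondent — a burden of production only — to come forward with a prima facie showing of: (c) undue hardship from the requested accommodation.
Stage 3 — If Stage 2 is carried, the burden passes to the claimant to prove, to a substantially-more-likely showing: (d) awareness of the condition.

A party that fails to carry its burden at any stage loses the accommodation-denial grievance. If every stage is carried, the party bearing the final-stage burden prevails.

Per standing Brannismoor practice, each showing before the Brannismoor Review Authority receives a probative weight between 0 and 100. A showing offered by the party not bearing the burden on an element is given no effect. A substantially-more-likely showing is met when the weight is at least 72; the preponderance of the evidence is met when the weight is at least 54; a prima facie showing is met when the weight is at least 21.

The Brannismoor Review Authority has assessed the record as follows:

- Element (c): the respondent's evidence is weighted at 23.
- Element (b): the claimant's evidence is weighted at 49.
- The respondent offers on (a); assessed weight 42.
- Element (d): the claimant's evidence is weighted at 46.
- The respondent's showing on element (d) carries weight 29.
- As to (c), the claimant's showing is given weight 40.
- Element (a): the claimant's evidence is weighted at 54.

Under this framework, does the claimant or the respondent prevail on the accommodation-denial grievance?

Stage 1 — burden on claimant; standard: the preponderance of the evidence (weight is at least 54).
    (a): 54 (respondent's 42 disregarded) ≥ 54 [met]
    (b): 49 < 54 [not met]
  Stage 1 not carried; the claimant fails its burden.
The analysis ends at Stage 1; the respondent prevails.

respondent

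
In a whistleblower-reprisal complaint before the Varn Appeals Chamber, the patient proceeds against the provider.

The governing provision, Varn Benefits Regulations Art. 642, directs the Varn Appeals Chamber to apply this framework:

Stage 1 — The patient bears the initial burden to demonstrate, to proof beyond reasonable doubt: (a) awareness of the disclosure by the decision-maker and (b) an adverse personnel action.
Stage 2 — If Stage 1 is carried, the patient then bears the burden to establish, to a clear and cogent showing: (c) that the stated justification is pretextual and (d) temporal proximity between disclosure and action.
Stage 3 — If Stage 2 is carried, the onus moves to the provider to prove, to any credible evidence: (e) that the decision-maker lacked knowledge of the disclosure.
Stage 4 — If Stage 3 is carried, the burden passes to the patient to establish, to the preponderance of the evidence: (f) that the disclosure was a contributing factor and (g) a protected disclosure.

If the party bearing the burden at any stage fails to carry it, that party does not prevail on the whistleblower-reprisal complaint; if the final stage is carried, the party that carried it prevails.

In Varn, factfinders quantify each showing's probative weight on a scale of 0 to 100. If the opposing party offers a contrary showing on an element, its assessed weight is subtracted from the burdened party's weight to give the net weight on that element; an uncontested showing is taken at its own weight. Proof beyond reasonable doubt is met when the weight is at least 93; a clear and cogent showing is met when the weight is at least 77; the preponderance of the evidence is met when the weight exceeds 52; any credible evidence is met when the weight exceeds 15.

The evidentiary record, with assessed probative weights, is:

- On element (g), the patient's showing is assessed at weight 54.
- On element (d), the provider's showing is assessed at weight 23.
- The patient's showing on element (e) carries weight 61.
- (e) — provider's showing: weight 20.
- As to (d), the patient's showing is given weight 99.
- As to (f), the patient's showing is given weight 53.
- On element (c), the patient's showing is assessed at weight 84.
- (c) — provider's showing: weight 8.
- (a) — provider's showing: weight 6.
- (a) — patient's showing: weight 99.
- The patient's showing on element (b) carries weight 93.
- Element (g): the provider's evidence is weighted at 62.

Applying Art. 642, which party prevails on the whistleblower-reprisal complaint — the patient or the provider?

provider

Stage 1 (patient, proof beyond reasonable doubt, weight is at least 93): (a) net 99−6=93 ≥ 93 — meets; (b) 93 ≥ 93 — meets.
  Stage 1 carried; the burden remains with the patient.
Stage 2 (patient, a clear and cogent showing, weight is at least 77): (c) net 84−8=76 < 77 — fails; (d) net 99−23=76 < 77 — fails.
  The patient does not carry Stage 2.
The provider prevails.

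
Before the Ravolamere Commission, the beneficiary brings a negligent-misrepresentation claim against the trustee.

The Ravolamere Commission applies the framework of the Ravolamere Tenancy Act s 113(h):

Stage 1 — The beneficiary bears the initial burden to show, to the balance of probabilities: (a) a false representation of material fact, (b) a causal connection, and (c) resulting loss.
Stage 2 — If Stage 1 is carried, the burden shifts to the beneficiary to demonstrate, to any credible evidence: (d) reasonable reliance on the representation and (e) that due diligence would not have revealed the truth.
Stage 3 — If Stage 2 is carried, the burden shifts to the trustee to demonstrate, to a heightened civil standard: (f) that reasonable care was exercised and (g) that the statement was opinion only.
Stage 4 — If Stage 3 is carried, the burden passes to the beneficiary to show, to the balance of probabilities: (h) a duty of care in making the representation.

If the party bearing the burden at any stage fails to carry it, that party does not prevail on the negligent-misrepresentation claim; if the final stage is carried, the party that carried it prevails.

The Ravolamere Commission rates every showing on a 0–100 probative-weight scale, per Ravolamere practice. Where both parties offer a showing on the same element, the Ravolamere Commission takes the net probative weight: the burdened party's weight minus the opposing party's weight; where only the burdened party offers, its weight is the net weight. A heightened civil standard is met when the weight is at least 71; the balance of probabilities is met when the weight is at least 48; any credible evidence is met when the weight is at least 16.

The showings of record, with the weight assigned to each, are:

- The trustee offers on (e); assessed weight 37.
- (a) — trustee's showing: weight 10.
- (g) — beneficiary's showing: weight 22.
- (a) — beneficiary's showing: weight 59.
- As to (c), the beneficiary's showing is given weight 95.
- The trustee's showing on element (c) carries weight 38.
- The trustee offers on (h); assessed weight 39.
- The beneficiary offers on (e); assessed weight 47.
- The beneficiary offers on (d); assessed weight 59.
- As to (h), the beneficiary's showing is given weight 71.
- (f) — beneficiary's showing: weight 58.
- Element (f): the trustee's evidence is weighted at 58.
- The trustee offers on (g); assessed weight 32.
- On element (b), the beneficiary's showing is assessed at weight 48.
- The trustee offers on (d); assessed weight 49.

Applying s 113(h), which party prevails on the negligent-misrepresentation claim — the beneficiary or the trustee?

trustee

At Stage 1 the beneficiary must meet the balance of probabilities (weight is at least 48): on (a) the weight is 59 less the opposing 10 gives net 49, ≥ 48, so (a) meets the standard; on (b) the weight is 48, ≥ 48, so (b) meets the standard; on (c) the weight is 95 less the opposing 38 gives net 57, ≥ 48, so (c) meets the standard.
  Stage 1 carried; the burden remains with the beneficiary.
At Stage 2 the beneficiary must meet any credible evidence (weight is at least 16): on (d) the weight is 59 less the opposing 49 gives net 10, < 16, so (d) does not meet the standard; on (e) the weight is 47 less the opposing 37 gives net 10, < 16, so (e) does not meet the standard.
  The beneficiary does not carry Stage 2.
So the trustee prevails.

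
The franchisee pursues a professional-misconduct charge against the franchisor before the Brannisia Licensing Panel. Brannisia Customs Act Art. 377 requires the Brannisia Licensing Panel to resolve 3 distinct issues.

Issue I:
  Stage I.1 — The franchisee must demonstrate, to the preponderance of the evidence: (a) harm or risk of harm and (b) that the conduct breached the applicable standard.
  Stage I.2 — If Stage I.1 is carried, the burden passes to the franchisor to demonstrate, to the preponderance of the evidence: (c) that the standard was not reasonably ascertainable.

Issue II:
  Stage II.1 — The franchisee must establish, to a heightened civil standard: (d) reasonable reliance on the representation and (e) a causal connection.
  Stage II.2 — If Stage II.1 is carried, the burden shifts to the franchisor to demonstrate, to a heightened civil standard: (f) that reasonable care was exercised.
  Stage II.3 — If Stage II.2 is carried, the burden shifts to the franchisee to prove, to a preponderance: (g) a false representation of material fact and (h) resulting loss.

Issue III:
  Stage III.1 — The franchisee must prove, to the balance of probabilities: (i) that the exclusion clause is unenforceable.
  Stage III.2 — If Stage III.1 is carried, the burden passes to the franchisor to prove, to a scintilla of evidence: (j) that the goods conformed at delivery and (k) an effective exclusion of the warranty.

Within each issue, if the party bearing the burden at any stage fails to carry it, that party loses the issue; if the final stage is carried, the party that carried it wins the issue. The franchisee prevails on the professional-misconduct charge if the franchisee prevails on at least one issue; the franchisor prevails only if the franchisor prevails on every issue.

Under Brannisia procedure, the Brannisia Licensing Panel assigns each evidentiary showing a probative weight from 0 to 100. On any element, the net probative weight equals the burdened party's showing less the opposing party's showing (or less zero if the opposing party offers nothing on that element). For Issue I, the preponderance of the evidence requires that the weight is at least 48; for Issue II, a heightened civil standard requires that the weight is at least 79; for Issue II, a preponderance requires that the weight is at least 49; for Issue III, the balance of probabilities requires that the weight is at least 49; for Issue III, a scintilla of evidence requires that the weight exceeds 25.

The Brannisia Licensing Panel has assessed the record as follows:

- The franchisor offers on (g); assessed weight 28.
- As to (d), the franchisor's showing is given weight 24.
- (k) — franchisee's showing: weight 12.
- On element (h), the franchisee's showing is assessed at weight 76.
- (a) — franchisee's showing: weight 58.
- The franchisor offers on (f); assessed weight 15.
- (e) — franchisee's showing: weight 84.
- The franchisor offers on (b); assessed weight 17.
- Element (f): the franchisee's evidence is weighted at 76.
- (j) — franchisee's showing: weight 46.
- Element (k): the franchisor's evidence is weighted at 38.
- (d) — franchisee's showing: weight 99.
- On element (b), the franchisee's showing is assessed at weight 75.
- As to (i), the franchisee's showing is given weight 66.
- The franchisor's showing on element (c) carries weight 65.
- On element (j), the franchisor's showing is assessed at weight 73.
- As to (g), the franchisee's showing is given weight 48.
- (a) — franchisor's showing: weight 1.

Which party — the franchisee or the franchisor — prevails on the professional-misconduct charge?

franchisor

— Issue I —
At Stage I.1 the franchisee must meet the preponderance of the evidence (weight is at least 48): on (a) the weight is 58 less the opposing 1 gives net 57, ≥ 48, so (a) meets the standard; on (b) the weight is 75 less the opposing 17 gives net 58, which does reach 48, so (b) meets the standard.
  Stage I.1 carried; the burden shifts to the franchisor.
At Stage I.2 the franchisor must meet the preponderance of the evidence (weight is at least 48): on (c) the weight is 65, ≥ 48, so (c) meets the standard.
  All elements met at the final stage.
All stages carried — the franchisor prevails on this issue.
— Issue II —
Stage II.1 (franchisee, a heightened civil standard, weight is at least 79): (d) net 99−24=75 < 79 — fails; (e) 84 ≥ 79 — meets.
  Not every element is met, so the franchisee fails to carry Stage II.1.
The analysis ends at Stage II.1; the franchisor prevails on this issue.
— Issue III —
At Stage III.1 the franchisee must meet the balance of probabilities (weight is at least 49): on (i) the weight is 66, which does reach 49, so (i) meets the standard.
  The franchisee carries Stage III.1; the franchisor now bears the burden.
At Stage III.2 the franchisor must meet a scintilla of evidence (weight exceeds 25): on (j) the weight is 73 less the opposing 46 gives net 27, > 25, so (j) meets the standard; on (k) the weight is 38 less the opposing 12 gives net 26, > 25, so (k) meets the standard.
  Stage III.2 carried; the final stage is satisfied.
All stages carried — the franchisor prevails on this issue.
Per-issue: Issue I → franchisor; Issue II → franchisor; Issue III → franchisor. The franchisee must prevail on at least one issue; overall, the franchisor prevails.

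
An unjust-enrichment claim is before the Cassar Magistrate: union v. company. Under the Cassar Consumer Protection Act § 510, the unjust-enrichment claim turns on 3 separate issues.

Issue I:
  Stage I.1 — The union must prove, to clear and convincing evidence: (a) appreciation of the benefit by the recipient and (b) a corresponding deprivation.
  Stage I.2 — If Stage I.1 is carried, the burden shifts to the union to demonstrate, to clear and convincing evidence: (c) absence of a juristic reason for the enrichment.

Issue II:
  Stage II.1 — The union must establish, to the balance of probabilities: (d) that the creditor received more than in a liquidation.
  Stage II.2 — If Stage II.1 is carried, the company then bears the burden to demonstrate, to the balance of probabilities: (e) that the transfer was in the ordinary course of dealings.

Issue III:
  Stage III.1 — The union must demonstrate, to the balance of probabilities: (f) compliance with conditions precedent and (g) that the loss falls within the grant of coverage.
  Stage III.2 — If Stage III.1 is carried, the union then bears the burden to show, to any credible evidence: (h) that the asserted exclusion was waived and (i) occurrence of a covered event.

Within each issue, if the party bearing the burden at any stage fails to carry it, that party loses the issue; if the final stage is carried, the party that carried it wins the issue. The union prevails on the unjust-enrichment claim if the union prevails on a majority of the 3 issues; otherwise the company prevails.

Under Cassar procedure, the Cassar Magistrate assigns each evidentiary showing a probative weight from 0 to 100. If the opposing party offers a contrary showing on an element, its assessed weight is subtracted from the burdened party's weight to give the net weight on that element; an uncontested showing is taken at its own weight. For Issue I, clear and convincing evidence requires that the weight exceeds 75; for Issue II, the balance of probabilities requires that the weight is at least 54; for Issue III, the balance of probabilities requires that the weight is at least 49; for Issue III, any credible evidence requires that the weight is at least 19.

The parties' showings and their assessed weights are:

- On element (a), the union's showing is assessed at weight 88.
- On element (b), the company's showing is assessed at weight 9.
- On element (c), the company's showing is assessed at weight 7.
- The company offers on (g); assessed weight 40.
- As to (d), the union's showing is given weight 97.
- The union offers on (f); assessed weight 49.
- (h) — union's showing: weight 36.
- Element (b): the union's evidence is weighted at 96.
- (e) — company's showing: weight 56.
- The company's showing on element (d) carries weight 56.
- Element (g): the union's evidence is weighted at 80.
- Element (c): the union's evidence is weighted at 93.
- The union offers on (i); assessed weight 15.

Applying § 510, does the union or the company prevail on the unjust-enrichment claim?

company

— Issue I —
At Stage I.1 the union must meet clear and convincing evidence (weight exceeds 75): on (a) the weight is 88, > 75, so (a) meets the standard; on (b) the weight is 96 less the opposing 9 gives net 87, which does exceed 75, so (b) meets the standard.
  Stage I.1 carried; the burden remains with the union.
At Stage I.2 the union must meet clear and convincing evidence (weight exceeds 75): on (c) the weight is 93 less the opposing 7 gives net 86, > 75, so (c) meets the standard.
  All elements met at the final stage.
Every stage carried; the union prevails on this issue.
— Issue II —
At Stage II.1 the union must meet the balance of probabilities (weight is at least 54): on (d) the weight is 97 less the opposing 56 gives net 41, < 54, so (d) does not meet the standard.
  Stage II.1 not carried; the union fails its burden.
The company prevails on this issue.
— Issue III —
Stage III.1 (union, the balance of probabilities, weight is at least 49): (f) 49 ≥ 49 — meets; (g) net 80−40=40 < 49 — fails.
  The union does not carry Stage III.1.
The company prevails on this issue.
Per-issue: Issue I → union; Issue II → company; Issue III → company. The union must prevail on a majority of issues; overall, the company prevails.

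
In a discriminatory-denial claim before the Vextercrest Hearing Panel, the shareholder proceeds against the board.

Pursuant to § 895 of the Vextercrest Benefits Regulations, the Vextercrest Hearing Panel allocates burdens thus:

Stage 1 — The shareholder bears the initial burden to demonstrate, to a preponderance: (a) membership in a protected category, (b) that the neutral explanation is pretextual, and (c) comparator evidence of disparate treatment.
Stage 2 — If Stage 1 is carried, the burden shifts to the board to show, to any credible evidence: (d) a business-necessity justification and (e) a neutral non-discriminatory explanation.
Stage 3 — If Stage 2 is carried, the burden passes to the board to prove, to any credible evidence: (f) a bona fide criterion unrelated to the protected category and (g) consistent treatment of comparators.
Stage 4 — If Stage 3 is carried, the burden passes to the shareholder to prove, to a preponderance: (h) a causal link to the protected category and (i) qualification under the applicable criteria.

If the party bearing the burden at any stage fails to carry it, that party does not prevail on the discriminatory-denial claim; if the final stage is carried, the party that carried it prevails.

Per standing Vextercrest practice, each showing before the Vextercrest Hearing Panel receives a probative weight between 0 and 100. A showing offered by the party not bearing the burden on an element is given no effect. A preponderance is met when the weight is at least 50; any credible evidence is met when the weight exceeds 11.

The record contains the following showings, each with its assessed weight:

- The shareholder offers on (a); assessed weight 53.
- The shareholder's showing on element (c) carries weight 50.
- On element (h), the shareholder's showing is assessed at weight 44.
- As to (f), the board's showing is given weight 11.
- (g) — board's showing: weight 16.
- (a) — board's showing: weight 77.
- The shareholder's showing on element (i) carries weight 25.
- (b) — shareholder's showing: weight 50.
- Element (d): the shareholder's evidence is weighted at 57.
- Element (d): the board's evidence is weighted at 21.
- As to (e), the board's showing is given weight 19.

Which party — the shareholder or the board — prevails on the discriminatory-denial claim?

Stage 1 (shareholder, a preponderance, weight is at least 50): (a) 53 (board's 77 disregarded) ≥ 50 — meets; (b) 50 ≥ 50 — meets; (c) 50 ≥ 50 — meets.
  All elements met. The burden passes to the board.
Stage 2 (board, any credible evidence, weight exceeds 11): (d) 21 (shareholder's 57 disregarded) > 11 — meets; (e) 19 > 11 — meets.
  Stage 2 carried; the burden remains with the board.
Stage 3 (board, any credible evidence, weight exceeds 11): (f) 11 ≤ 11 — fails; (g) 16 > 11 — meets.
  Not every element is met, so the board fails to carry Stage 3.
So the shareholder prevails.

shareholder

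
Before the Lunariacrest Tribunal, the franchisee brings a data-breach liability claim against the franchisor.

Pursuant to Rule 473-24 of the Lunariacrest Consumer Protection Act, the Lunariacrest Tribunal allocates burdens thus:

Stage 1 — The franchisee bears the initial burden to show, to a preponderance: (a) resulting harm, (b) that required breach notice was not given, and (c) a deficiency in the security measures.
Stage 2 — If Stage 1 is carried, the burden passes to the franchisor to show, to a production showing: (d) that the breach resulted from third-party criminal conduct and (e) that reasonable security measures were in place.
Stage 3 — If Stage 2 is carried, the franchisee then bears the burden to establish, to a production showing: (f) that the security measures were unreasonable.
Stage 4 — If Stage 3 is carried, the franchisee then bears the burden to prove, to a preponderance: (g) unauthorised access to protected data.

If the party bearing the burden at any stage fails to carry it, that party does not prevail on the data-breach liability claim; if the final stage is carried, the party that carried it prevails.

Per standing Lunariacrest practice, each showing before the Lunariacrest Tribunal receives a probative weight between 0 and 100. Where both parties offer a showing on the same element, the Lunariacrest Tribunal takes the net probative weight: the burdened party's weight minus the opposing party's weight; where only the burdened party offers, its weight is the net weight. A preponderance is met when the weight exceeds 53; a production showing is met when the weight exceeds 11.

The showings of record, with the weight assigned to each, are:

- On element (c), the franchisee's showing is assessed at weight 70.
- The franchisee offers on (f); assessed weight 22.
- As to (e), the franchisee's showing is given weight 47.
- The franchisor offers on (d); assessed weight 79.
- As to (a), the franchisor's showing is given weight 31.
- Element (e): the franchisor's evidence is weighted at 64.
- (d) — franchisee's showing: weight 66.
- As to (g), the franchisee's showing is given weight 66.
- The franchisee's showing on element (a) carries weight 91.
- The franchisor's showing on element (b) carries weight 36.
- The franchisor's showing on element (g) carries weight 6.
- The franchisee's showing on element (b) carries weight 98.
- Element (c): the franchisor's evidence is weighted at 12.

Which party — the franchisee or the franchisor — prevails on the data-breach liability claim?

franchisee

Stage 1 — burden on franchisee; standard: a preponderance (weight exceeds 53).
    (a): 91 − 31 = 60 > 53 [met]
    (b): 98 − 36 = 62 > 53 [met]
    (c): 70 − 12 = 58 > 53 [met]
  All elements met. The burden passes to the franchisor.
Stage 2 — burden on franchisor; standard: a production showing (weight exceeds 11).
    (d): 79 − 66 = 13 > 11 [met]
    (e): 64 − 47 = 17 > 11 [met]
  Stage 2 carried; the burden shifts to the franchisee.
Stage 3 — burden on franchisee; standard: a production showing (weight exceeds 11).
    (f): 22 > 11 [met]
  Stage 3 is satisfied; the franchisee continues to bear the burden.
Stage 4 — burden on franchisee; standard: a preponderance (weight exceeds 53).
    (g): 66 − 6 = 60 > 53 [met]
  The franchisee carries the last stage.
With every stage satisfied, the franchisee prevails.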